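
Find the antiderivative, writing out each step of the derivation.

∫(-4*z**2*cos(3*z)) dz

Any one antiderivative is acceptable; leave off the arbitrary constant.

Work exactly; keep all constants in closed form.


Step 1. Integrate ∫(-4*z**2*cos(3*z)) dz by parts with u = z**2, dv = (-4*cos(3*z)) dz, so v = -4*sin(3*z)/3: now -4*z**2*sin(3*z)/3 + ∫(8*z*sin(3*z)/3) dz.
Step 2. Integrate ∫(8*z*sin(3*z)/3) dz by parts with u = z, dv = (8*sin(3*z)/3) dz, so v = -8*cos(3*z)/9: now -4*z**2*sin(3*z)/3 - 8*z*cos(3*z)/9 + ∫(8*cos(3*z)/9) dz.
Step 3. Evaluate the standard form: now -4*z**2*sin(3*z)/3 - 8*z*cos(3*z)/9 + 8*sin(3*z)/27.
Answer: -4*z**2*sin(3*z)/3 - 8*z*cos(3*z)/9 + 8*sin(3*z)/27.


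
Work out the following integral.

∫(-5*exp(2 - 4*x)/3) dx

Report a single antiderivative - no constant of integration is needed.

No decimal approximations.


Answer: 5*exp(2 - 4*x)/12.


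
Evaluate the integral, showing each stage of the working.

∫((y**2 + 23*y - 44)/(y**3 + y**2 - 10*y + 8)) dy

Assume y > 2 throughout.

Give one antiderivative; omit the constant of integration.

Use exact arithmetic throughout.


Step 1. Decompose ∫((y**2 + 23*y - 44)/(y**3 + y**2 - 10*y + 8)) dy by partial fractions, (y**2 + 23*y - 44)/(y**3 + y**2 - 10*y + 8) = -4/(y + 4) + 4/(y - 1) + 1/(y - 2): now ∫(1/(y - 2)) dy + ∫(4/(y - 1)) dy + ∫(-4/(y + 4)) dy.
Step 2. Evaluate the standard form [assuming y > 1]: now 4*log(y - 1) + ∫(1/(y - 2)) dy + ∫(-4/(y + 4)) dy.
Step 3. Evaluate the standard form [assuming y > 2]: now log(y - 2) + 4*log(y - 1) + ∫(-4/(y + 4)) dy.
Step 4. Evaluate the standard form [assuming y > -4]: now log(y - 2) + 4*log(y - 1) - 4*log(y + 4).
Answer: log(y - 2) + 4*log(y - 1) - 4*log(y + 4).


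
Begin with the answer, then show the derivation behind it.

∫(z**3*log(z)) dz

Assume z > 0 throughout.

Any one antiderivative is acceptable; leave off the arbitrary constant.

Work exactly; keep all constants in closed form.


The answer is z**4*log(z)/4 - z**4/16.
Step 1. Integrate ∫(z**3*log(z)) dz by parts with u = log(z), dv = (z**3) dz, so v = z**4/4 [assuming z > 0]: now z**4*log(z)/4 + ∫(-z**3/4) dz.
Step 2. Evaluate the standard form: now z**4*log(z)/4 - z**4/16.
Answer: z**4*log(z)/4 - z**4/16.


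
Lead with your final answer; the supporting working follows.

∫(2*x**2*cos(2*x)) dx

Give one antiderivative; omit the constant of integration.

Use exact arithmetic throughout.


The answer is x**2*sin(2*x) + x*cos(2*x) - sin(2*x)/2.
Step 1. Integrate ∫(2*x**2*cos(2*x)) dx by parts with u = x**2, dv = (2*cos(2*x)) dx, so v = sin(2*x): now x**2*sin(2*x) + ∫(-2*x*sin(2*x)) dx.
Step 2. Integrate ∫(-2*x*sin(2*x)) dx by parts with u = x, dv = (-2*sin(2*x)) dx, so v = cos(2*x): now x**2*sin(2*x) + x*cos(2*x) + ∫(-cos(2*x)) dx.
Step 3. Evaluate the standard form: now x**2*sin(2*x) + x*cos(2*x) - sin(2*x)/2.
Answer: x**2*sin(2*x) + x*cos(2*x) - sin(2*x)/2.


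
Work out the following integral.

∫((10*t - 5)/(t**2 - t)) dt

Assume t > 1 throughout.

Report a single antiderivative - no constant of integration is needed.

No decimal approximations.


Answer: 5*log(t) + 5*log(t - 1).


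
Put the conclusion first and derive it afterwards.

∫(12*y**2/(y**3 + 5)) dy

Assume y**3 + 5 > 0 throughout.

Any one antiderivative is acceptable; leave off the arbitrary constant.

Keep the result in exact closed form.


The answer is 4*log(y**3 + 5).
Step 1. Substitute u = y**3 + 5, turning ∫(12*y**2/(y**3 + 5)) dy into ∫(4/u) du: now ∫(4/u) du.
Step 2. Evaluate the standard form [assuming u > 0]: now 4*log(u).
Step 3. Substitute back u = y**3 + 5: now 4*log(y**3 + 5).
Answer: 4*log(y**3 + 5).


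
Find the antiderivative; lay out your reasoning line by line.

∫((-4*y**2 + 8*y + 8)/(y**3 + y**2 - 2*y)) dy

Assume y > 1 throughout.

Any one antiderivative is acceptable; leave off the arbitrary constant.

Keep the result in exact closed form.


Step 1. Decompose ∫((-4*y**2 + 8*y + 8)/(y**3 + y**2 - 2*y)) dy by partial fractions, (-4*y**2 + 8*y + 8)/(y**3 + y**2 - 2*y) = -4/(y + 2) + 4/(y - 1) - 4/y: now ∫(-4/y) dy + ∫(4/(y - 1)) dy + ∫(-4/(y + 2)) dy.
Step 2. Evaluate the standard form [assuming y > -2]: now -4*log(y + 2) + ∫(-4/y) dy + ∫(4/(y - 1)) dy.
Step 3. Evaluate the standard form [assuming y > 0]: now -4*log(y) - 4*log(y + 2) + ∫(4/(y - 1)) dy.
Step 4. Evaluate the standard form [assuming y > 1]: now -4*log(y) + 4*log(y - 1) - 4*log(y + 2).
Answer: -4*log(y) + 4*log(y - 1) - 4*log(y + 2).


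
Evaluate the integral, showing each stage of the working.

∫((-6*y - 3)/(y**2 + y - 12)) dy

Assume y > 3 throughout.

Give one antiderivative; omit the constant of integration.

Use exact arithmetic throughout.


Step 1. Decompose ∫((-6*y - 3)/(y**2 + y - 12)) dy by partial fractions, (-6*y - 3)/(y**2 + y - 12) = -3/(y + 4) - 3/(y - 3): now ∫(-3/(y - 3)) dy + ∫(-3/(y + 4)) dy.
Step 2. Evaluate the standard form [assuming y > -4]: now -3*log(y + 4) + ∫(-3/(y - 3)) dy.
Step 3. Evaluate the standard form [assuming y > 3]: now -3*log(y - 3) - 3*log(y + 4).
Answer: -3*log(y - 3) - 3*log(y + 4).


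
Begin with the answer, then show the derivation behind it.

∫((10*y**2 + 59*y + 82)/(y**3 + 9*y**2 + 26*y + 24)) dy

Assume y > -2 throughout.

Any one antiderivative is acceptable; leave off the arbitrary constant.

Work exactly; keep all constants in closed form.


The answer is 2*log(y + 2) + 5*log(y + 3) + 3*log(y + 4).
Step 1. Decompose ∫((10*y**2 + 59*y + 82)/(y**3 + 9*y**2 + 26*y + 24)) dy by partial fractions, (10*y**2 + 59*y + 82)/(y**3 + 9*y**2 + 26*y + 24) = 3/(y + 4) + 5/(y + 3) + 2/(y + 2): now ∫(2/(y + 2)) dy + ∫(5/(y + 3)) dy + ∫(3/(y + 4)) dy.
Step 2. Evaluate the standard form [assuming y > -2]: now 2*log(y + 2) + ∫(5/(y + 3)) dy + ∫(3/(y + 4)) dy.
Step 3. Evaluate the standard form [assuming y > -4]: now 2*log(y + 2) + 3*log(y + 4) + ∫(5/(y + 3)) dy.
Step 4. Evaluate the standard form [assuming y > -3]: now 2*log(y + 2) + 5*log(y + 3) + 3*log(y + 4).
Answer: 2*log(y + 2) + 5*log(y + 3) + 3*log(y + 4).


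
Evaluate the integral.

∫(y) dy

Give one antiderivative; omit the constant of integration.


Answer: y**2/2.


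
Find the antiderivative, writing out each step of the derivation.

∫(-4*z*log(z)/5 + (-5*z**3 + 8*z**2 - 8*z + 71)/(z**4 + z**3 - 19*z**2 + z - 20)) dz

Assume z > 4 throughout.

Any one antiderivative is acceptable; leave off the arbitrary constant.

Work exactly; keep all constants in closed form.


Step 1. Rewrite: now ∫(-4*z*log(z)/5) dz + ∫((-5*z**3 + 8*z**2 - 8*z + 71)/(z**4 + z**3 - 19*z**2 + z - 20)) dz.
Step 2. Decompose ∫((-5*z**3 + 8*z**2 - 8*z + 71)/(z**4 + z**3 - 19*z**2 + z - 20)) dz by partial fractions, (-5*z**3 + 8*z**2 - 8*z + 71)/(z**4 + z**3 - 19*z**2 + z - 20) = -3/(z**2 + 1) - 4/(z + 5) - 1/(z - 4): now ∫(-4*z*log(z)/5) dz + ∫(-1/(z - 4)) dz + ∫(-4/(z + 5)) dz + ∫(-3/(z**2 + 1)) dz.
Step 3. Evaluate the standard form [assuming z > 4]: now -log(z - 4) + ∫(-4*z*log(z)/5) dz + ∫(-4/(z + 5)) dz + ∫(-3/(z**2 + 1)) dz.
Step 4. Evaluate the standard form [assuming z > -5]: now -log(z - 4) - 4*log(z + 5) + ∫(-4*z*log(z)/5) dz + ∫(-3/(z**2 + 1)) dz.
Step 5. Evaluate the standard form: now -log(z - 4) - 4*log(z + 5) - 3*atan(z) + ∫(-4*z*log(z)/5) dz.
Step 6. Integrate ∫(-4*z*log(z)/5) dz by parts with u = log(z), dv = (-4*z/5) dz, so v = -2*z**2/5 [assuming z > 0]: now -2*z**2*log(z)/5 - log(z - 4) - 4*log(z + 5) - 3*atan(z) + ∫(2*z/5) dz.
Step 7. Evaluate the standard form: now -2*z**2*log(z)/5 + z**2/5 - log(z - 4) - 4*log(z + 5) - 3*atan(z).
Answer: -2*z**2*log(z)/5 + z**2/5 - log(z - 4) - 4*log(z + 5) - 3*atan(z).


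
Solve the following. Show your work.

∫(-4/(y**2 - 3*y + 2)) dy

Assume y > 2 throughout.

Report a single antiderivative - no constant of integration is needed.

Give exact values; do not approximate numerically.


Step 1. Decompose ∫(-4/(y**2 - 3*y + 2)) dy by partial fractions, -4/(y**2 - 3*y + 2) = 4/(y - 1) - 4/(y - 2): now ∫(-4/(y - 2)) dy + ∫(4/(y - 1)) dy.
Step 2. Evaluate the standard form [assuming y > 2]: now -4*log(y - 2) + ∫(4/(y - 1)) dy.
Step 3. Evaluate the standard form [assuming y > 1]: now -4*log(y - 2) + 4*log(y - 1).
Answer: -4*log(y - 2) + 4*log(y - 1).


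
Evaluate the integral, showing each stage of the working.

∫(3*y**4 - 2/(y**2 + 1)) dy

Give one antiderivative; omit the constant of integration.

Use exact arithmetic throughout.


Step 1. Rewrite: now ∫(3*y**4) dy + ∫(-2/(y**2 + 1)) dy.
Step 2. Evaluate the standard form: now -2*atan(y) + ∫(3*y**4) dy.
Step 3. Evaluate the standard form: now 3*y**5/5 - 2*atan(y).
Answer: 3*y**5/5 - 2*atan(y).


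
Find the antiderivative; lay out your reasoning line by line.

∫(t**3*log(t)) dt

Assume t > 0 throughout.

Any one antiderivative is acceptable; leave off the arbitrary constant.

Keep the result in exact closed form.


Step 1. Integrate ∫(t**3*log(t)) dt by parts with u = log(t), dv = (t**3) dt, so v = t**4/4 [assuming t > 0]: now t**4*log(t)/4 + ∫(-t**3/4) dt.
Step 2. Evaluate the standard form: now t**4*log(t)/4 - t**4/16.
Answer: t**4*log(t)/4 - t**4/16.


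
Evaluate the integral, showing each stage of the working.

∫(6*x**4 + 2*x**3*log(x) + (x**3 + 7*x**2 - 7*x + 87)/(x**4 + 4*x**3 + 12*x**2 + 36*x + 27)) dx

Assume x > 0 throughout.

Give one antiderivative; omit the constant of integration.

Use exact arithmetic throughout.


Step 1. Rewrite: now ∫(6*x**4) dx + ∫(2*x**3*log(x)) dx + ∫((x**3 + 7*x**2 - 7*x + 87)/(x**4 + 4*x**3 + 12*x**2 + 36*x + 27)) dx.
Step 2. Decompose ∫((x**3 + 7*x**2 - 7*x + 87)/(x**4 + 4*x**3 + 12*x**2 + 36*x + 27)) dx by partial fractions, (x**3 + 7*x**2 - 7*x + 87)/(x**4 + 4*x**3 + 12*x**2 + 36*x + 27) = -4/(x**2 + 9) - 4/(x + 3) + 5/(x + 1): now ∫(6*x**4) dx + ∫(2*x**3*log(x)) dx + ∫(5/(x + 1)) dx + ∫(-4/(x + 3)) dx + ∫(-4/(x**2 + 9)) dx.
Step 3. Evaluate the standard form [assuming x > -3]: now -4*log(x + 3) + ∫(6*x**4) dx + ∫(2*x**3*log(x)) dx + ∫(5/(x + 1)) dx + ∫(-4/(x**2 + 9)) dx.
Step 4. Evaluate the standard form [assuming x > -1]: now 5*log(x + 1) - 4*log(x + 3) + ∫(6*x**4) dx + ∫(2*x**3*log(x)) dx + ∫(-4/(x**2 + 9)) dx.
Step 5. Evaluate the standard form: now 5*log(x + 1) - 4*log(x + 3) - 4*atan(x/3)/3 + ∫(6*x**4) dx + ∫(2*x**3*log(x)) dx.
Step 6. Evaluate the standard form: now 6*x**5/5 + 5*log(x + 1) - 4*log(x + 3) - 4*atan(x/3)/3 + ∫(2*x**3*log(x)) dx.
Step 7. Integrate ∫(2*x**3*log(x)) dx by parts with u = log(x), dv = (2*x**3) dx, so v = x**4/2 [assuming x > 0]: now 6*x**5/5 + x**4*log(x)/2 + 5*log(x + 1) - 4*log(x + 3) - 4*atan(x/3)/3 + ∫(-x**3/2) dx.
Step 8. Evaluate the standard form: now 6*x**5/5 + x**4*log(x)/2 - x**4/8 + 5*log(x + 1) - 4*log(x + 3) - 4*atan(x/3)/3.
Answer: 6*x**5/5 + x**4*log(x)/2 - x**4/8 + 5*log(x + 1) - 4*log(x + 3) - 4*atan(x/3)/3.


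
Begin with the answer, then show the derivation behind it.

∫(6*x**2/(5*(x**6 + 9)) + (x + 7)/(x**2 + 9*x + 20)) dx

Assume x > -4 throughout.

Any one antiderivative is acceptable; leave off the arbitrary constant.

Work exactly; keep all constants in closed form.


The answer is 3*log(x + 4) - 2*log(x + 5) + 2*atan(x**3/3)/15.
Step 1. Rewrite: now ∫(6*x**2/(5*(x**6 + 9))) dx + ∫((x + 7)/(x**2 + 9*x + 20)) dx.
Step 2. Substitute u = x**3, turning ∫(6*x**2/(5*(x**6 + 9))) dx into ∫(2/(5*(u**2 + 9))) du: now ∫((x + 7)/(x**2 + 9*x + 20)) dx + ∫(2/(5*(u**2 + 9))) du.
Step 3. Evaluate the standard form: now 2*atan(u/3)/15 + ∫((x + 7)/(x**2 + 9*x + 20)) dx.
Step 4. Substitute back u = x**3: now 2*atan(x**3/3)/15 + ∫((x + 7)/(x**2 + 9*x + 20)) dx.
Step 5. Decompose ∫((x + 7)/(x**2 + 9*x + 20)) dx by partial fractions, (x + 7)/(x**2 + 9*x + 20) = -2/(x + 5) + 3/(x + 4): now 2*atan(x**3/3)/15 + ∫(3/(x + 4)) dx + ∫(-2/(x + 5)) dx.
Step 6. Evaluate the standard form [assuming x > -5]: now -2*log(x + 5) + 2*atan(x**3/3)/15 + ∫(3/(x + 4)) dx.
Step 7. Evaluate the standard form [assuming x > -4]: now 3*log(x + 4) - 2*log(x + 5) + 2*atan(x**3/3)/15.
Answer: 3*log(x + 4) - 2*log(x + 5) + 2*atan(x**3/3)/15.


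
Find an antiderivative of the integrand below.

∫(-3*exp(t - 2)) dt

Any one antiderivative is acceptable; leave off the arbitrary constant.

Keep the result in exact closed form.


Answer: -3*exp(t - 2).


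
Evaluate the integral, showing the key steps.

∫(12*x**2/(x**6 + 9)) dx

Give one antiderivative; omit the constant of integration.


Step 1. Substitute u = x**3, turning ∫(12*x**2/(x**6 + 9)) dx into ∫(4/(u**2 + 9)) du: now ∫(4/(u**2 + 9)) du.
Step 2. Evaluate the standard form: now 4*atan(u/3)/3.
Step 3. Substitute back u = x**3: now 4*atan(x**3/3)/3.
Answer: 4*atan(x**3/3)/3.


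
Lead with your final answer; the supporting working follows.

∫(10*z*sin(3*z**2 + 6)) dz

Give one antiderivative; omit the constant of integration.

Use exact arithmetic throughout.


The answer is -5*cos(3*z**2 + 6)/3.
Step 1. Substitute u = z**2 + 2, turning ∫(10*z*sin(3*z**2 + 6)) dz into ∫(5*sin(3*u)) du: now ∫(5*sin(3*u)) du.
Step 2. Evaluate the standard form: now -5*cos(3*u)/3.
Step 3. Substitute back u = z**2 + 2: now -5*cos(3*z**2 + 6)/3.
Answer: -5*cos(3*z**2 + 6)/3.


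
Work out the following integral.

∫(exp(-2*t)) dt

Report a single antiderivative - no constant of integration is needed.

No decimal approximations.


Answer: -exp(-2*t)/2.


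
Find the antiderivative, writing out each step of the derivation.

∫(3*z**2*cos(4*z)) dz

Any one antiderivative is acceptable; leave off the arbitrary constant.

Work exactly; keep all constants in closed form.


Step 1. Integrate ∫(3*z**2*cos(4*z)) dz by parts with u = z**2, dv = (3*cos(4*z)) dz, so v = 3*sin(4*z)/4: now 3*z**2*sin(4*z)/4 + ∫(-3*z*sin(4*z)/2) dz.
Step 2. Integrate ∫(-3*z*sin(4*z)/2) dz by parts with u = z, dv = (-3*sin(4*z)/2) dz, so v = 3*cos(4*z)/8: now 3*z**2*sin(4*z)/4 + 3*z*cos(4*z)/8 + ∫(-3*cos(4*z)/8) dz.
Step 3. Evaluate the standard form: now 3*z**2*sin(4*z)/4 + 3*z*cos(4*z)/8 - 3*sin(4*z)/32.
Answer: 3*z**2*sin(4*z)/4 + 3*z*cos(4*z)/8 - 3*sin(4*z)/32.


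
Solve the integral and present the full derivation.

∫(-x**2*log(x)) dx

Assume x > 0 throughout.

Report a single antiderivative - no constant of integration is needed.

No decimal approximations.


Step 1. Integrate ∫(-x**2*log(x)) dx by parts with u = log(x), dv = (-x**2) dx, so v = -x**3/3 [assuming x > 0]: now -x**3*log(x)/3 + ∫(x**2/3) dx.
Step 2. Evaluate the standard form: now -x**3*log(x)/3 + x**3/9.
Answer: -x**3*log(x)/3 + x**3/9.


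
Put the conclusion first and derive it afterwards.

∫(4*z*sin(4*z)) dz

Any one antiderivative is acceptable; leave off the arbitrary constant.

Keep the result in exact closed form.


The answer is -z*cos(4*z) + sin(4*z)/4.
Step 1. Integrate ∫(4*z*sin(4*z)) dz by parts with u = z, dv = (4*sin(4*z)) dz, so v = -cos(4*z): now -z*cos(4*z) + ∫(cos(4*z)) dz.
Step 2. Evaluate the standard form: now -z*cos(4*z) + sin(4*z)/4.
Answer: -z*cos(4*z) + sin(4*z)/4.


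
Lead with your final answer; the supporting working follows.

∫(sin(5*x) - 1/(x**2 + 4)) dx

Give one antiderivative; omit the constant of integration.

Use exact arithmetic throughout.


The answer is -cos(5*x)/5 - atan(x/2)/2.
Step 1. Rewrite: now ∫(-1/(x**2 + 4)) dx + ∫(sin(5*x)) dx.
Step 2. Evaluate the standard form: now -atan(x/2)/2 + ∫(sin(5*x)) dx.
Step 3. Evaluate the standard form: now -cos(5*x)/5 - atan(x/2)/2.
Answer: -cos(5*x)/5 - atan(x/2)/2.


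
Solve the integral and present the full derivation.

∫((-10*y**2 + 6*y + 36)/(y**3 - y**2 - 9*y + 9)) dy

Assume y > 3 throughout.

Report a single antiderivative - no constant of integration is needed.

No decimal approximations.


Step 1. Decompose ∫((-10*y**2 + 6*y + 36)/(y**3 - y**2 - 9*y + 9)) dy by partial fractions, (-10*y**2 + 6*y + 36)/(y**3 - y**2 - 9*y + 9) = -3/(y + 3) - 4/(y - 1) - 3/(y - 3): now ∫(-3/(y - 3)) dy + ∫(-4/(y - 1)) dy + ∫(-3/(y + 3)) dy.
Step 2. Evaluate the standard form [assuming y > 1]: now -4*log(y - 1) + ∫(-3/(y - 3)) dy + ∫(-3/(y + 3)) dy.
Step 3. Evaluate the standard form [assuming y > -3]: now -4*log(y - 1) - 3*log(y + 3) + ∫(-3/(y - 3)) dy.
Step 4. Evaluate the standard form [assuming y > 3]: now -3*log(y - 3) - 4*log(y - 1) - 3*log(y + 3).
Answer: -3*log(y - 3) - 4*log(y - 1) - 3*log(y + 3).


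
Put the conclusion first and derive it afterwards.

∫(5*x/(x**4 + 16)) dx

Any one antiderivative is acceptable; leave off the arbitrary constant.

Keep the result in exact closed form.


The answer is 5*atan(x**2/4)/8.
Step 1. Substitute u = x**2, turning ∫(5*x/(x**4 + 16)) dx into ∫(5/(2*(u**2 + 16))) du: now ∫(5/(2*(u**2 + 16))) du.
Step 2. Evaluate the standard form: now 5*atan(u/4)/8.
Step 3. Substitute back u = x**2: now 5*atan(x**2/4)/8.
Answer: 5*atan(x**2/4)/8.


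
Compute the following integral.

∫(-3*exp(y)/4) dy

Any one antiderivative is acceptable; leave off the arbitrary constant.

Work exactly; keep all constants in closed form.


Answer: -3*exp(y)/4.


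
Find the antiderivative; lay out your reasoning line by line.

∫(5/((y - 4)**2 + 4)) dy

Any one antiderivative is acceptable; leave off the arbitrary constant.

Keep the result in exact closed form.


Step 1. Substitute u = y - 4, turning ∫(5/((y - 4)**2 + 4)) dy into ∫(5/(u**2 + 4)) du: now ∫(5/(u**2 + 4)) du.
Step 2. Evaluate the standard form: now 5*atan(u/2)/2.
Step 3. Substitute back u = y - 4: now 5*atan(y/2 - 2)/2.
Answer: 5*atan(y/2 - 2)/2.


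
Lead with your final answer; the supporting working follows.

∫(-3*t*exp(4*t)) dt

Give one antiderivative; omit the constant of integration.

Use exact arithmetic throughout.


The answer is -3*t*exp(4*t)/4 + 3*exp(4*t)/16.
Step 1. Integrate ∫(-3*t*exp(4*t)) dt by parts with u = t, dv = (-3*exp(4*t)) dt, so v = -3*exp(4*t)/4: now -3*t*exp(4*t)/4 + ∫(3*exp(4*t)/4) dt.
Step 2. Evaluate the standard form: now -3*t*exp(4*t)/4 + 3*exp(4*t)/16.
Answer: -3*t*exp(4*t)/4 + 3*exp(4*t)/16.


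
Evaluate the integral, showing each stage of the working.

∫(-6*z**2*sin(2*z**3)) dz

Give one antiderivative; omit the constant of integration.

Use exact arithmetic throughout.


Step 1. Substitute u = z**3, turning ∫(-6*z**2*sin(2*z**3)) dz into ∫(-2*sin(2*u)) du: now ∫(-2*sin(2*u)) du.
Step 2. Evaluate the standard form: now cos(2*u).
Step 3. Substitute back u = z**3: now cos(2*z**3).
Answer: cos(2*z**3).


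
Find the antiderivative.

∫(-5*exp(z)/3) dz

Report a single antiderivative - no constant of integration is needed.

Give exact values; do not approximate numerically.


Answer: -5*exp(z)/3.


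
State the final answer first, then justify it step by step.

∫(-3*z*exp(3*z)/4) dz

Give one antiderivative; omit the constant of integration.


The answer is -z*exp(3*z)/4 + exp(3*z)/12.
Step 1. Integrate ∫(-3*z*exp(3*z)/4) dz by parts with u = z, dv = (-3*exp(3*z)/4) dz, so v = -exp(3*z)/4: now -z*exp(3*z)/4 + ∫(exp(3*z)/4) dz.
Step 2. Evaluate the standard form: now -z*exp(3*z)/4 + exp(3*z)/12.
Answer: -z*exp(3*z)/4 + exp(3*z)/12.


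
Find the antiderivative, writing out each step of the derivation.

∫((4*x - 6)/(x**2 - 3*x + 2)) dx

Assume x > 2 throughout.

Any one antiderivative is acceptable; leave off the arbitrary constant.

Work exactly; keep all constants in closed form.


Step 1. Decompose ∫((4*x - 6)/(x**2 - 3*x + 2)) dx by partial fractions, (4*x - 6)/(x**2 - 3*x + 2) = 2/(x - 1) + 2/(x - 2): now ∫(2/(x - 2)) dx + ∫(2/(x - 1)) dx.
Step 2. Evaluate the standard form [assuming x > 2]: now 2*log(x - 2) + ∫(2/(x - 1)) dx.
Step 3. Evaluate the standard form [assuming x > 1]: now 2*log(x - 2) + 2*log(x - 1).
Answer: 2*log(x - 2) + 2*log(x - 1).


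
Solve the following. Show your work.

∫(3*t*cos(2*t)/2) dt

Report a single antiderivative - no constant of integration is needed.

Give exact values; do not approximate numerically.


Step 1. Integrate ∫(3*t*cos(2*t)/2) dt by parts with u = t, dv = (3*cos(2*t)/2) dt, so v = 3*sin(2*t)/4: now 3*t*sin(2*t)/4 + ∫(-3*sin(2*t)/4) dt.
Step 2. Evaluate the standard form: now 3*t*sin(2*t)/4 + 3*cos(2*t)/8.
Answer: 3*t*sin(2*t)/4 + 3*cos(2*t)/8.


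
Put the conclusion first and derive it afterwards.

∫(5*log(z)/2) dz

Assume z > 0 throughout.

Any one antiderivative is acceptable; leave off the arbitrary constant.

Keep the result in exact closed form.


The answer is 5*z*log(z)/2 - 5*z/2.
Step 1. Integrate ∫(5*log(z)/2) dz by parts with u = log(z), dv = (5/2) dz, so v = 5*z/2 [assuming z > 0]: now 5*z*log(z)/2 + ∫(-5/2) dz.
Step 2. Evaluate the standard form: now 5*z*log(z)/2 - 5*z/2.
Answer: 5*z*log(z)/2 - 5*z/2.


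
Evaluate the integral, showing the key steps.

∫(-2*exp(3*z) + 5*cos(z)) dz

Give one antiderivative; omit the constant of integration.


Step 1. Rewrite: now ∫(-2*exp(3*z)) dz + ∫(5*cos(z)) dz.
Step 2. Evaluate the standard form: now -2*exp(3*z)/3 + ∫(5*cos(z)) dz.
Step 3. Evaluate the standard form: now -2*exp(3*z)/3 + 5*sin(z).
Answer: -2*exp(3*z)/3 + 5*sin(z).


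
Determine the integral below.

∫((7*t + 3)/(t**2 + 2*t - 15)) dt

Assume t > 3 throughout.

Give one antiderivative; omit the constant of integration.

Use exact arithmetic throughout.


Answer: 3*log(t - 3) + 4*log(t + 5).


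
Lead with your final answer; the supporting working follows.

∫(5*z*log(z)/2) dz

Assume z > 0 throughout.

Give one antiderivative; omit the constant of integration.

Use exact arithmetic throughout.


The answer is 5*z**2*log(z)/4 - 5*z**2/8.
Step 1. Integrate ∫(5*z*log(z)/2) dz by parts with u = log(z), dv = (5*z/2) dz, so v = 5*z**2/4 [assuming z > 0]: now 5*z**2*log(z)/4 + ∫(-5*z/4) dz.
Step 2. Evaluate the standard form: now 5*z**2*log(z)/4 - 5*z**2/8.
Answer: 5*z**2*log(z)/4 - 5*z**2/8.


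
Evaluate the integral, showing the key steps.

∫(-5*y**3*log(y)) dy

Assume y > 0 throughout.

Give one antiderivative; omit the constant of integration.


Step 1. Integrate ∫(-5*y**3*log(y)) dy by parts with u = log(y), dv = (-5*y**3) dy, so v = -5*y**4/4 [assuming y > 0]: now -5*y**4*log(y)/4 + ∫(5*y**3/4) dy.
Step 2. Evaluate the standard form: now -5*y**4*log(y)/4 + 5*y**4/16.
Answer: -5*y**4*log(y)/4 + 5*y**4/16.


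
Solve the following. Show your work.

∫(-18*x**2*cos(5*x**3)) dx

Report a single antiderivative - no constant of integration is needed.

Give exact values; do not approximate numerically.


Step 1. Substitute u = x**3, turning ∫(-18*x**2*cos(5*x**3)) dx into ∫(-6*cos(5*u)) du: now ∫(-6*cos(5*u)) du.
Step 2. Evaluate the standard form: now -6*sin(5*u)/5.
Step 3. Substitute back u = x**3: now -6*sin(5*x**3)/5.
Answer: -6*sin(5*x**3)/5.


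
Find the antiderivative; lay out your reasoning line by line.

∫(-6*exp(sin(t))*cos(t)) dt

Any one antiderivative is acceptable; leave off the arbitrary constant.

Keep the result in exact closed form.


Step 1. Substitute u = sin(t), turning ∫(-6*exp(sin(t))*cos(t)) dt into ∫(-6*exp(u)) du: now ∫(-6*exp(u)) du.
Step 2. Evaluate the standard form: now -6*exp(u).
Step 3. Substitute back u = sin(t): now -6*exp(sin(t)).
Answer: -6*exp(sin(t)).


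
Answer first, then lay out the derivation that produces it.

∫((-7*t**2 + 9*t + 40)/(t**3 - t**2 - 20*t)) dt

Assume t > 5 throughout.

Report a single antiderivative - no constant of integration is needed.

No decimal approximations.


The answer is -2*log(t) - 2*log(t - 5) - 3*log(t + 4).
Step 1. Decompose ∫((-7*t**2 + 9*t + 40)/(t**3 - t**2 - 20*t)) dt by partial fractions, (-7*t**2 + 9*t + 40)/(t**3 - t**2 - 20*t) = -3/(t + 4) - 2/(t - 5) - 2/t: now ∫(-2/t) dt + ∫(-2/(t - 5)) dt + ∫(-3/(t + 4)) dt.
Step 2. Evaluate the standard form [assuming t > 5]: now -2*log(t - 5) + ∫(-2/t) dt + ∫(-3/(t + 4)) dt.
Step 3. Evaluate the standard form [assuming t > 0]: now -2*log(t) - 2*log(t - 5) + ∫(-3/(t + 4)) dt.
Step 4. Evaluate the standard form [assuming t > -4]: now -2*log(t) - 2*log(t - 5) - 3*log(t + 4).
Answer: -2*log(t) - 2*log(t - 5) - 3*log(t + 4).


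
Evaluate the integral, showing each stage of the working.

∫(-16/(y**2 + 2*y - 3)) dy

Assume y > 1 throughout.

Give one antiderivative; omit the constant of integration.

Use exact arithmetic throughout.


Step 1. Decompose ∫(-16/(y**2 + 2*y - 3)) dy by partial fractions, -16/(y**2 + 2*y - 3) = 4/(y + 3) - 4/(y - 1): now ∫(-4/(y - 1)) dy + ∫(4/(y + 3)) dy.
Step 2. Evaluate the standard form [assuming y > -3]: now 4*log(y + 3) + ∫(-4/(y - 1)) dy.
Step 3. Evaluate the standard form [assuming y > 1]: now -4*log(y - 1) + 4*log(y + 3).
Answer: -4*log(y - 1) + 4*log(y + 3).


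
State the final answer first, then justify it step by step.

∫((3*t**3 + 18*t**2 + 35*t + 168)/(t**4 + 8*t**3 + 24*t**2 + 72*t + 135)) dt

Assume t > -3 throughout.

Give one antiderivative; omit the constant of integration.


The answer is 4*log(t + 3) - log(t + 5) + atan(t/3)/3.
Step 1. Decompose ∫((3*t**3 + 18*t**2 + 35*t + 168)/(t**4 + 8*t**3 + 24*t**2 + 72*t + 135)) dt by partial fractions, (3*t**3 + 18*t**2 + 35*t + 168)/(t**4 + 8*t**3 + 24*t**2 + 72*t + 135) = 1/(t**2 + 9) - 1/(t + 5) + 4/(t + 3): now ∫(4/(t + 3)) dt + ∫(-1/(t + 5)) dt + ∫(1/(t**2 + 9)) dt.
Step 2. Evaluate the standard form [assuming t > -5]: now -log(t + 5) + ∫(4/(t + 3)) dt + ∫(1/(t**2 + 9)) dt.
Step 3. Evaluate the standard form [assuming t > -3]: now 4*log(t + 3) - log(t + 5) + ∫(1/(t**2 + 9)) dt.
Step 4. Evaluate the standard form: now 4*log(t + 3) - log(t + 5) + atan(t/3)/3.
Answer: 4*log(t + 3) - log(t + 5) + atan(t/3)/3.


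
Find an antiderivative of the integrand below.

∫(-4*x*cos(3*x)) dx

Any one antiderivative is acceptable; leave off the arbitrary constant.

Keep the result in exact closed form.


Answer: -4*x*sin(3*x)/3 - 4*cos(3*x)/9.


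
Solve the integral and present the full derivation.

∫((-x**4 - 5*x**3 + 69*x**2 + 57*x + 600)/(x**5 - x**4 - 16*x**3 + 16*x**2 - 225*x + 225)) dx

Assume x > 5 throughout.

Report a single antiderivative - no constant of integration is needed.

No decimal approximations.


Step 1. Decompose ∫((-x**4 - 5*x**3 + 69*x**2 + 57*x + 600)/(x**5 - x**4 - 16*x**3 + 16*x**2 - 225*x + 225)) dx by partial fractions, (-x**4 - 5*x**3 + 69*x**2 + 57*x + 600)/(x**5 - x**4 - 16*x**3 + 16*x**2 - 225*x + 225) = -3/(x**2 + 9) + 1/(x + 5) - 3/(x - 1) + 1/(x - 5): now ∫(1/(x - 5)) dx + ∫(-3/(x - 1)) dx + ∫(1/(x + 5)) dx + ∫(-3/(x**2 + 9)) dx.
Step 2. Evaluate the standard form [assuming x > 1]: now -3*log(x - 1) + ∫(1/(x - 5)) dx + ∫(1/(x + 5)) dx + ∫(-3/(x**2 + 9)) dx.
Step 3. Evaluate the standard form [assuming x > 5]: now log(x - 5) - 3*log(x - 1) + ∫(1/(x + 5)) dx + ∫(-3/(x**2 + 9)) dx.
Step 4. Evaluate the standard form [assuming x > -5]: now log(x - 5) - 3*log(x - 1) + log(x + 5) + ∫(-3/(x**2 + 9)) dx.
Step 5. Evaluate the standard form: now log(x - 5) - 3*log(x - 1) + log(x + 5) - atan(x/3).
Answer: log(x - 5) - 3*log(x - 1) + log(x + 5) - atan(x/3).


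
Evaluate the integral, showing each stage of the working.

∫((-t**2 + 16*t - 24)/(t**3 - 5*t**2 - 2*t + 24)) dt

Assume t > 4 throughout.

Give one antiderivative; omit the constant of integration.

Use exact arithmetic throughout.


Step 1. Decompose ∫((-t**2 + 16*t - 24)/(t**3 - 5*t**2 - 2*t + 24)) dt by partial fractions, (-t**2 + 16*t - 24)/(t**3 - 5*t**2 - 2*t + 24) = -2/(t + 2) - 3/(t - 3) + 4/(t - 4): now ∫(4/(t - 4)) dt + ∫(-3/(t - 3)) dt + ∫(-2/(t + 2)) dt.
Step 2. Evaluate the standard form [assuming t > -2]: now -2*log(t + 2) + ∫(4/(t - 4)) dt + ∫(-3/(t - 3)) dt.
Step 3. Evaluate the standard form [assuming t > 3]: now -3*log(t - 3) - 2*log(t + 2) + ∫(4/(t - 4)) dt.
Step 4. Evaluate the standard form [assuming t > 4]: now 4*log(t - 4) - 3*log(t - 3) - 2*log(t + 2).
Answer: 4*log(t - 4) - 3*log(t - 3) - 2*log(t + 2).


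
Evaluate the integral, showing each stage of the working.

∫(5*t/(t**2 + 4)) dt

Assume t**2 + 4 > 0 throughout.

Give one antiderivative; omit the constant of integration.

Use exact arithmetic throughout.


Step 1. Substitute u = t**2 + 4, turning ∫(5*t/(t**2 + 4)) dt into ∫(5/(2*u)) du: now ∫(5/(2*u)) du.
Step 2. Evaluate the standard form [assuming u > 0]: now 5*log(u)/2.
Step 3. Substitute back u = t**2 + 4: now 5*log(t**2 + 4)/2.
Answer: 5*log(t**2 + 4)/2.


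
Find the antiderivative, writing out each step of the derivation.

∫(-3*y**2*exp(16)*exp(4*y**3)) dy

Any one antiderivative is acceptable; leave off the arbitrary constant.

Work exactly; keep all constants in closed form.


Step 1. Substitute u = y**3 + 4, turning ∫(-3*y**2*exp(16)*exp(4*y**3)) dy into ∫(-exp(4*u)) du: now ∫(-exp(4*u)) du.
Step 2. Evaluate the standard form: now -exp(4*u)/4.
Step 3. Substitute back u = y**3 + 4: now -exp(4*y**3 + 16)/4.
Answer: -exp(4*y**3 + 16)/4.


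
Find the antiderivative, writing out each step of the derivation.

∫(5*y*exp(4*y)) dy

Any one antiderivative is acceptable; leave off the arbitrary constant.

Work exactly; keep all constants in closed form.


Step 1. Integrate ∫(5*y*exp(4*y)) dy by parts with u = y, dv = (5*exp(4*y)) dy, so v = 5*exp(4*y)/4: now 5*y*exp(4*y)/4 + ∫(-5*exp(4*y)/4) dy.
Step 2. Evaluate the standard form: now 5*y*exp(4*y)/4 - 5*exp(4*y)/16.
Answer: 5*y*exp(4*y)/4 - 5*exp(4*y)/16.


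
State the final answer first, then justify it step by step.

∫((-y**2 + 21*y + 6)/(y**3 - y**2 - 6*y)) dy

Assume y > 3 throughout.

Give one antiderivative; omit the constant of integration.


The answer is -log(y) + 4*log(y - 3) - 4*log(y + 2).
Step 1. Decompose ∫((-y**2 + 21*y + 6)/(y**3 - y**2 - 6*y)) dy by partial fractions, (-y**2 + 21*y + 6)/(y**3 - y**2 - 6*y) = -4/(y + 2) + 4/(y - 3) - 1/y: now ∫(-1/y) dy + ∫(4/(y - 3)) dy + ∫(-4/(y + 2)) dy.
Step 2. Evaluate the standard form [assuming y > 3]: now 4*log(y - 3) + ∫(-1/y) dy + ∫(-4/(y + 2)) dy.
Step 3. Evaluate the standard form [assuming y > -2]: now 4*log(y - 3) - 4*log(y + 2) + ∫(-1/y) dy.
Step 4. Evaluate the standard form [assuming y > 0]: now -log(y) + 4*log(y - 3) - 4*log(y + 2).
Answer: -log(y) + 4*log(y - 3) - 4*log(y + 2).


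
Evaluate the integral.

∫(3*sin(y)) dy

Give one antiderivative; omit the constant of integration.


Answer: -3*cos(y).


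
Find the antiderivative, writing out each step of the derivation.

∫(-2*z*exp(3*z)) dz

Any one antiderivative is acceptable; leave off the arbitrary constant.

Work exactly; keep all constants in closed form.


Step 1. Integrate ∫(-2*z*exp(3*z)) dz by parts with u = z, dv = (-2*exp(3*z)) dz, so v = -2*exp(3*z)/3: now -2*z*exp(3*z)/3 + ∫(2*exp(3*z)/3) dz.
Step 2. Evaluate the standard form: now -2*z*exp(3*z)/3 + 2*exp(3*z)/9.
Answer: -2*z*exp(3*z)/3 + 2*exp(3*z)/9.


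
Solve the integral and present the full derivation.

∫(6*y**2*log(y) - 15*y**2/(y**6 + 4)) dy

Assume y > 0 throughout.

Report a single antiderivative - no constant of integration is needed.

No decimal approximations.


Step 1. Rewrite: now ∫(-15*y**2/(y**6 + 4)) dy + ∫(6*y**2*log(y)) dy.
Step 2. Integrate ∫(6*y**2*log(y)) dy by parts with u = log(y), dv = (6*y**2) dy, so v = 2*y**3 [assuming y > 0]: now 2*y**3*log(y) + ∫(-2*y**2) dy + ∫(-15*y**2/(y**6 + 4)) dy.
Step 3. Evaluate the standard form: now 2*y**3*log(y) - 2*y**3/3 + ∫(-15*y**2/(y**6 + 4)) dy.
Step 4. Substitute u = y**3, turning ∫(-15*y**2/(y**6 + 4)) dy into ∫(-5/(u**2 + 4)) du: now 2*y**3*log(y) - 2*y**3/3 + ∫(-5/(u**2 + 4)) du.
Step 5. Evaluate the standard form: now 2*y**3*log(y) - 2*y**3/3 - 5*atan(u/2)/2.
Step 6. Substitute back u = y**3: now 2*y**3*log(y) - 2*y**3/3 - 5*atan(y**3/2)/2.
Answer: 2*y**3*log(y) - 2*y**3/3 - 5*atan(y**3/2)/2.


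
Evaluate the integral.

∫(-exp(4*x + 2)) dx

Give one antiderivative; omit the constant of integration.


Answer: -exp(4*x + 2)/4.


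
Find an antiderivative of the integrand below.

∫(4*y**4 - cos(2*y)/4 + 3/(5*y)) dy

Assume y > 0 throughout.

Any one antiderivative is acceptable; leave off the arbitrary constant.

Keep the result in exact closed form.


Answer: 4*y**5/5 + 3*log(y)/5 - sin(2*y)/8.


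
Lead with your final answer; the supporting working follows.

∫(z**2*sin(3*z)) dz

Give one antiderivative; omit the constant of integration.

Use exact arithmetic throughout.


The answer is -z**2*cos(3*z)/3 + 2*z*sin(3*z)/9 + 2*cos(3*z)/27.
Step 1. Integrate ∫(z**2*sin(3*z)) dz by parts with u = z**2, dv = (sin(3*z)) dz, so v = -cos(3*z)/3: now -z**2*cos(3*z)/3 + ∫(2*z*cos(3*z)/3) dz.
Step 2. Integrate ∫(2*z*cos(3*z)/3) dz by parts with u = z, dv = (2*cos(3*z)/3) dz, so v = 2*sin(3*z)/9: now -z**2*cos(3*z)/3 + 2*z*sin(3*z)/9 + ∫(-2*sin(3*z)/9) dz.
Step 3. Evaluate the standard form: now -z**2*cos(3*z)/3 + 2*z*sin(3*z)/9 + 2*cos(3*z)/27.
Answer: -z**2*cos(3*z)/3 + 2*z*sin(3*z)/9 + 2*cos(3*z)/27.


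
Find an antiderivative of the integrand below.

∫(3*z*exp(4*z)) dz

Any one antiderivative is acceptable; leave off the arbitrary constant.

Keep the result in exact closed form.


Answer: 3*z*exp(4*z)/4 - 3*exp(4*z)/16.


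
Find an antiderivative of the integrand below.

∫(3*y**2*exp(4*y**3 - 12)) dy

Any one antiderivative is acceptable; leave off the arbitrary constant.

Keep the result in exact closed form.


Answer: exp(4*y**3 - 12)/4.


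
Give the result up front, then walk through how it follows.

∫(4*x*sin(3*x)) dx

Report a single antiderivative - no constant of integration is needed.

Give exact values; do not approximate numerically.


The answer is -4*x*cos(3*x)/3 + 4*sin(3*x)/9.
Step 1. Integrate ∫(4*x*sin(3*x)) dx by parts with u = x, dv = (4*sin(3*x)) dx, so v = -4*cos(3*x)/3: now -4*x*cos(3*x)/3 + ∫(4*cos(3*x)/3) dx.
Step 2. Evaluate the standard form: now -4*x*cos(3*x)/3 + 4*sin(3*x)/9.
Answer: -4*x*cos(3*x)/3 + 4*sin(3*x)/9.


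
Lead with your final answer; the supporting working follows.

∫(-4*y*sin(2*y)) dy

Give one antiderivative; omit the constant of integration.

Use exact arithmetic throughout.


The answer is 2*y*cos(2*y) - sin(2*y).
Step 1. Integrate ∫(-4*y*sin(2*y)) dy by parts with u = y, dv = (-4*sin(2*y)) dy, so v = 2*cos(2*y): now 2*y*cos(2*y) + ∫(-2*cos(2*y)) dy.
Step 2. Evaluate the standard form: now 2*y*cos(2*y) - sin(2*y).
Answer: 2*y*cos(2*y) - sin(2*y).


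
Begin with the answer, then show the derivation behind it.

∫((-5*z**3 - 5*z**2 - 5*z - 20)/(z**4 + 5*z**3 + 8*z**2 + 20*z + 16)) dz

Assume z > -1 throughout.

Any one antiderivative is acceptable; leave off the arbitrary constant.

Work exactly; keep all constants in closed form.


The answer is -log(z + 1) - 4*log(z + 4) + 3*atan(z/2)/2.
Step 1. Decompose ∫((-5*z**3 - 5*z**2 - 5*z - 20)/(z**4 + 5*z**3 + 8*z**2 + 20*z + 16)) dz by partial fractions, (-5*z**3 - 5*z**2 - 5*z - 20)/(z**4 + 5*z**3 + 8*z**2 + 20*z + 16) = 3/(z**2 + 4) - 4/(z + 4) - 1/(z + 1): now ∫(-1/(z + 1)) dz + ∫(-4/(z + 4)) dz + ∫(3/(z**2 + 4)) dz.
Step 2. Evaluate the standard form [assuming z > -1]: now -log(z + 1) + ∫(-4/(z + 4)) dz + ∫(3/(z**2 + 4)) dz.
Step 3. Evaluate the standard form [assuming z > -4]: now -log(z + 1) - 4*log(z + 4) + ∫(3/(z**2 + 4)) dz.
Step 4. Evaluate the standard form: now -log(z + 1) - 4*log(z + 4) + 3*atan(z/2)/2.
Answer: -log(z + 1) - 4*log(z + 4) + 3*atan(z/2)/2.


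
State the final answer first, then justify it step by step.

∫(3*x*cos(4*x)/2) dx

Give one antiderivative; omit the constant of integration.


The answer is 3*x*sin(4*x)/8 + 3*cos(4*x)/32.
Step 1. Integrate ∫(3*x*cos(4*x)/2) dx by parts with u = x, dv = (3*cos(4*x)/2) dx, so v = 3*sin(4*x)/8: now 3*x*sin(4*x)/8 + ∫(-3*sin(4*x)/8) dx.
Step 2. Evaluate the standard form: now 3*x*sin(4*x)/8 + 3*cos(4*x)/32.
Answer: 3*x*sin(4*x)/8 + 3*cos(4*x)/32.


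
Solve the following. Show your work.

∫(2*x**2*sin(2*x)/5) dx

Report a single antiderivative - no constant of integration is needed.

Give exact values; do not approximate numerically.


Step 1. Integrate ∫(2*x**2*sin(2*x)/5) dx by parts with u = x**2, dv = (2*sin(2*x)/5) dx, so v = -cos(2*x)/5: now -x**2*cos(2*x)/5 + ∫(2*x*cos(2*x)/5) dx.
Step 2. Integrate ∫(2*x*cos(2*x)/5) dx by parts with u = x, dv = (2*cos(2*x)/5) dx, so v = sin(2*x)/5: now -x**2*cos(2*x)/5 + x*sin(2*x)/5 + ∫(-sin(2*x)/5) dx.
Step 3. Evaluate the standard form: now -x**2*cos(2*x)/5 + x*sin(2*x)/5 + cos(2*x)/10.
Answer: -x**2*cos(2*x)/5 + x*sin(2*x)/5 + cos(2*x)/10.


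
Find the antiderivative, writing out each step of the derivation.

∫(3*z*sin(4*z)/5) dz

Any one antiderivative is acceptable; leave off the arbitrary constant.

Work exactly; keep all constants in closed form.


Step 1. Integrate ∫(3*z*sin(4*z)/5) dz by parts with u = z, dv = (3*sin(4*z)/5) dz, so v = -3*cos(4*z)/20: now -3*z*cos(4*z)/20 + ∫(3*cos(4*z)/20) dz.
Step 2. Evaluate the standard form: now -3*z*cos(4*z)/20 + 3*sin(4*z)/80.
Answer: -3*z*cos(4*z)/20 + 3*sin(4*z)/80.


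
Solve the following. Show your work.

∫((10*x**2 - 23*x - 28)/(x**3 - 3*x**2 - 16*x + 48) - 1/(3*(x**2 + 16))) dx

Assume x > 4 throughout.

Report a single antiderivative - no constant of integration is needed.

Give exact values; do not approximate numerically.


Step 1. Rewrite: now ∫((10*x**2 - 23*x - 28)/(x**3 - 3*x**2 - 16*x + 48)) dx + ∫(-1/(3*(x**2 + 16))) dx.
Step 2. Evaluate the standard form: now -atan(x/4)/12 + ∫((10*x**2 - 23*x - 28)/(x**3 - 3*x**2 - 16*x + 48)) dx.
Step 3. Decompose ∫((10*x**2 - 23*x - 28)/(x**3 - 3*x**2 - 16*x + 48)) dx by partial fractions, (10*x**2 - 23*x - 28)/(x**3 - 3*x**2 - 16*x + 48) = 4/(x + 4) + 1/(x - 3) + 5/(x - 4): now -atan(x/4)/12 + ∫(5/(x - 4)) dx + ∫(1/(x - 3)) dx + ∫(4/(x + 4)) dx.
Step 4. Evaluate the standard form [assuming x > 4]: now 5*log(x - 4) - atan(x/4)/12 + ∫(1/(x - 3)) dx + ∫(4/(x + 4)) dx.
Step 5. Evaluate the standard form [assuming x > 3]: now 5*log(x - 4) + log(x - 3) - atan(x/4)/12 + ∫(4/(x + 4)) dx.
Step 6. Evaluate the standard form [assuming x > -4]: now 5*log(x - 4) + log(x - 3) + 4*log(x + 4) - atan(x/4)/12.
Answer: 5*log(x - 4) + log(x - 3) + 4*log(x + 4) - atan(x/4)/12.


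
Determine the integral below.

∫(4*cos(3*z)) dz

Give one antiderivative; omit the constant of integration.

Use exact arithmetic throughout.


Answer: 4*sin(3*z)/3.


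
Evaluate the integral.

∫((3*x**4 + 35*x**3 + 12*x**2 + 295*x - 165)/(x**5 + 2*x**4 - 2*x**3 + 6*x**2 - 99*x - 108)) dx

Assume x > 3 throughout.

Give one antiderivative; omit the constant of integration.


Answer: 4*log(x - 3) + 4*log(x + 1) - 5*log(x + 4) + atan(x/3)/3.


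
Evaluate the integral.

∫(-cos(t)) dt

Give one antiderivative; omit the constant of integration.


Answer: -sin(t).


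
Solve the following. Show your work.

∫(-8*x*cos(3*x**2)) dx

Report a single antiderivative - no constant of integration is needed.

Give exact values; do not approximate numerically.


Step 1. Substitute u = x**2, turning ∫(-8*x*cos(3*x**2)) dx into ∫(-4*cos(3*u)) du: now ∫(-4*cos(3*u)) du.
Step 2. Evaluate the standard form: now -4*sin(3*u)/3.
Step 3. Substitute back u = x**2: now -4*sin(3*x**2)/3.
Answer: -4*sin(3*x**2)/3.


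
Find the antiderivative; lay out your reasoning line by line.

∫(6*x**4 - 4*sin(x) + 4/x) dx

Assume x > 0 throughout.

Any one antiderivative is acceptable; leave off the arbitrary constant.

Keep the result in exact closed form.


Step 1. Rewrite: now ∫(4/x) dx + ∫(6*x**4) dx + ∫(-4*sin(x)) dx.
Step 2. Evaluate the standard form: now 4*cos(x) + ∫(4/x) dx + ∫(6*x**4) dx.
Step 3. Evaluate the standard form [assuming x > 0]: now 4*log(x) + 4*cos(x) + ∫(6*x**4) dx.
Step 4. Evaluate the standard form: now 6*x**5/5 + 4*log(x) + 4*cos(x).
Answer: 6*x**5/5 + 4*log(x) + 4*cos(x).


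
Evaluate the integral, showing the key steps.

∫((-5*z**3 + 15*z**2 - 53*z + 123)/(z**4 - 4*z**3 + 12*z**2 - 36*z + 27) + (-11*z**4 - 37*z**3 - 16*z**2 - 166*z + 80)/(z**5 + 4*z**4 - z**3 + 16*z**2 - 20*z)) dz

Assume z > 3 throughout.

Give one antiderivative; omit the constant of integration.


Step 1. Rewrite: now ∫((-5*z**3 + 15*z**2 - 53*z + 123)/(z**4 - 4*z**3 + 12*z**2 - 36*z + 27)) dz + ∫((-11*z**4 - 37*z**3 - 16*z**2 - 166*z + 80)/(z**5 + 4*z**4 - z**3 + 16*z**2 - 20*z)) dz.
Step 2. Decompose ∫((-5*z**3 + 15*z**2 - 53*z + 123)/(z**4 - 4*z**3 + 12*z**2 - 36*z + 27)) dz by partial fractions, (-5*z**3 + 15*z**2 - 53*z + 123)/(z**4 - 4*z**3 + 12*z**2 - 36*z + 27) = 2/(z**2 + 9) - 4/(z - 1) - 1/(z - 3): now ∫((-11*z**4 - 37*z**3 - 16*z**2 - 166*z + 80)/(z**5 + 4*z**4 - z**3 + 16*z**2 - 20*z)) dz + ∫(-1/(z - 3)) dz + ∫(-4/(z - 1)) dz + ∫(2/(z**2 + 9)) dz.
Step 3. Evaluate the standard form [assuming z > 1]: now -4*log(z - 1) + ∫((-11*z**4 - 37*z**3 - 16*z**2 - 166*z + 80)/(z**5 + 4*z**4 - z**3 + 16*z**2 - 20*z)) dz + ∫(-1/(z - 3)) dz + ∫(2/(z**2 + 9)) dz.
Step 4. Evaluate the standard form [assuming z > 3]: now -log(z - 3) - 4*log(z - 1) + ∫((-11*z**4 - 37*z**3 - 16*z**2 - 166*z + 80)/(z**5 + 4*z**4 - z**3 + 16*z**2 - 20*z)) dz + ∫(2/(z**2 + 9)) dz.
Step 5. Evaluate the standard form: now -log(z - 3) - 4*log(z - 1) + 2*atan(z/3)/3 + ∫((-11*z**4 - 37*z**3 - 16*z**2 - 166*z + 80)/(z**5 + 4*z**4 - z**3 + 16*z**2 - 20*z)) dz.
Step 6. Decompose ∫((-11*z**4 - 37*z**3 - 16*z**2 - 166*z + 80)/(z**5 + 4*z**4 - z**3 + 16*z**2 - 20*z)) dz by partial fractions, (-11*z**4 - 37*z**3 - 16*z**2 - 166*z + 80)/(z**5 + 4*z**4 - z**3 + 16*z**2 - 20*z) = 2/(z**2 + 4) - 2/(z + 5) - 5/(z - 1) - 4/z: now -log(z - 3) - 4*log(z - 1) + 2*atan(z/3)/3 + ∫(-4/z) dz + ∫(-5/(z - 1)) dz + ∫(-2/(z + 5)) dz + ∫(2/(z**2 + 4)) dz.
Step 7. Evaluate the standard form [assuming z > 0]: now -4*log(z) - log(z - 3) - 4*log(z - 1) + 2*atan(z/3)/3 + ∫(-5/(z - 1)) dz + ∫(-2/(z + 5)) dz + ∫(2/(z**2 + 4)) dz.
Step 8. Evaluate the standard form [assuming z > 1]: now -4*log(z) - log(z - 3) - 9*log(z - 1) + 2*atan(z/3)/3 + ∫(-2/(z + 5)) dz + ∫(2/(z**2 + 4)) dz.
Step 9. Evaluate the standard form [assuming z > -5]: now -4*log(z) - log(z - 3) - 9*log(z - 1) - 2*log(z + 5) + 2*atan(z/3)/3 + ∫(2/(z**2 + 4)) dz.
Step 10. Evaluate the standard form: now -4*log(z) - log(z - 3) - 9*log(z - 1) - 2*log(z + 5) + 2*atan(z/3)/3 + atan(z/2).
Answer: -4*log(z) - log(z - 3) - 9*log(z - 1) - 2*log(z + 5) + 2*atan(z/3)/3 + atan(z/2).
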